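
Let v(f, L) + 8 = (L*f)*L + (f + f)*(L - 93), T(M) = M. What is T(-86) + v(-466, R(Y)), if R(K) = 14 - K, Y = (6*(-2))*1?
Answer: -252666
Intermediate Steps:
Y = -12 (Y = -12*1 = -12)
v(f, L) = -8 + f*L² + 2*f*(-93 + L) (v(f, L) = -8 + ((L*f)*L + (f + f)*(L - 93)) = -8 + (f*L² + (2*f)*(-93 + L)) = -8 + (f*L² + 2*f*(-93 + L)) = -8 + f*L² + 2*f*(-93 + L))
T(-86) + v(-466, R(Y)) = -86 + (-8 - 186*(-466) - 466*(14 - 1*(-12))² + 2*(14 - 1*(-12))*(-466)) = -86 + (-8 + 86676 - 466*(14 + 12)² + 2*(14 + 12)*(-466)) = -86 + (-8 + 86676 - 466*26² + 2*26*(-466)) = -86 + (-8 + 86676 - 466*676 - 24232) = -86 + (-8 + 86676 - 315016 - 24232) = -86 - 252580 = -252666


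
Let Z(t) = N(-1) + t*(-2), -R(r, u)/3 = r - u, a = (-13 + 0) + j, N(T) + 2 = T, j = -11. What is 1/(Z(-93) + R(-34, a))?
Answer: 1/213 ≈ 0.0046948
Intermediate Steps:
N(T) = -2 + T
a = -24 (a = (-13 + 0) - 11 = -13 - 11 = -24)
R(r, u) = -3*r + 3*u (R(r, u) = -3*(r - u) = -3*r + 3*u)
Z(t) = -3 - 2*t (Z(t) = (-2 - 1) + t*(-2) = -3 - 2*t)
1/(Z(-93) + R(-34, a)) = 1/((-3 - 2*(-93)) + (-3*(-34) + 3*(-24))) = 1/((-3 + 186) + (102 - 72)) = 1/(183 + 30) = 1/213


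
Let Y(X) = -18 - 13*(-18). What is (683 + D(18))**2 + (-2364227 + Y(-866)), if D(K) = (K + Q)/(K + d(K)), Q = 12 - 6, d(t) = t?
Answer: -17069498/9 ≈ -1.8966e+6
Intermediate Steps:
Y(X) = 216 (Y(X) = -18 + 234 = 216)
Q = 6
D(K) = (6 + K)/(2*K) (D(K) = (K + 6)/(K + K) = (6 + K)/((2*K)) = (6 + K)*(1/(2*K)) = (6 + K)/(2*K))
(683 + D(18))**2 + (-2364227 + Y(-866)) = (683 + (1/2)*(6 + 18)/18)**2 + (-2364227 + 216) = (683 + (1/2)*(1/18)*24)**2 - 2364011 = (683 + 2/3)**2 - 2364011 = (2051/3)**2 - 2364011 = 4206601/9 - 2364011 = -17069498/9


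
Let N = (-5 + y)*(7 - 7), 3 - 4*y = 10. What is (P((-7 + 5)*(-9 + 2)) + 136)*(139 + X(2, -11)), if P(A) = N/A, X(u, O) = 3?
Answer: 19312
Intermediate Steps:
y = -7/4 (y = ¾ - ¼*10 = ¾ - 5/2 = -7/4 ≈ -1.7500)
N = 0 (N = (-5 - 7/4)*(7 - 7) = -27/4*0 = 0)
P(A) = 0 (P(A) = 0/A = 0)
(P((-7 + 5)*(-9 + 2)) + 136)*(139 + X(2, -11)) = (0 + 136)*(139 + 3) = 136*142 = 19312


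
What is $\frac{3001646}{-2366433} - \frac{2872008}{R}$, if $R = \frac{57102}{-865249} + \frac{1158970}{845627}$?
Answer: $- \frac{621598658629053898978771}{282348184838773176} \approx -2.2015 \cdot 10^{6}$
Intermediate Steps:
$R = \frac{954510640576}{731677916123}$ ($R = 57102 \left(- \frac{1}{865249}\right) + 1158970 \cdot \frac{1}{845627} = - \frac{57102}{865249} + \frac{1158970}{845627} = \frac{954510640576}{731677916123} \approx 1.3046$)
$\frac{3001646}{-2366433} - \frac{2872008}{R} = \frac{3001646}{-2366433} - \frac{2872008}{\frac{954510640576}{731677916123}} = 3001646 \left(- \frac{1}{2366433}\right) - \frac{262673103566073123}{119313830072} = - \frac{3001646}{2366433} - \frac{262673103566073123}{119313830072} = - \frac{621598658629053898978771}{282348184838773176}$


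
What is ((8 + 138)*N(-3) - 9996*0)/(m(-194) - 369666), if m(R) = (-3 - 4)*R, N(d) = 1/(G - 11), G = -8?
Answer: 73/3498926 ≈ 2.0864e-5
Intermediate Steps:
N(d) = -1/19 (N(d) = 1/(-8 - 11) = 1/(-19) = -1/19)
m(R) = -7*R
((8 + 138)*N(-3) - 9996*0)/(m(-194) - 369666) = ((8 + 138)*(-1/19) - 9996*0)/(-7*(-194) - 369666) = (146*(-1/19) + 0)/(1358 - 369666) = (-146/19 + 0)/(-368308) = -146/19*(-1/368308) = 73/3498926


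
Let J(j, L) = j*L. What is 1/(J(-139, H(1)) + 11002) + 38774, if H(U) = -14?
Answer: 502045753/12948 ≈ 38774.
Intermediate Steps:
J(j, L) = L*j
1/(J(-139, H(1)) + 11002) + 38774 = 1/(-14*(-139) + 11002) + 38774 = 1/(1946 + 11002) + 38774 = 1/12948 + 38774 = 502045753/12948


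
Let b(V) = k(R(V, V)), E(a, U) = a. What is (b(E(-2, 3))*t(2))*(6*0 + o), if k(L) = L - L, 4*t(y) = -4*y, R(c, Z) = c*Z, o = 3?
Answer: 0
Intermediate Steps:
R(c, Z) = Z*c
t(y) = -y (t(y) = (-4*y)/4 = -y)
k(L) = 0
b(V) = 0
(b(E(-2, 3))*t(2))*(6*0 + o) = (0*(-1*2))*(6*0 + 3) = (0*(-2))*(0 + 3) = 0*3 = 0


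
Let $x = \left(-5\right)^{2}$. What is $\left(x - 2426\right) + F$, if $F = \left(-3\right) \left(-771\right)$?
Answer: $-88$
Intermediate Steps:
$x = 25$
$F = 2313$
$\left(x - 2426\right) + F = \left(25 - 2426\right) + 2313 = -2401 + 2313 = -88$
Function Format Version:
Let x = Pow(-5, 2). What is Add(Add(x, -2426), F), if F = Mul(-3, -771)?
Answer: -88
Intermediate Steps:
x = 25
F = 2313
Add(Add(x, -2426), F) = Add(Add(25, -2426), 2313) = Add(-2401, 2313) = -88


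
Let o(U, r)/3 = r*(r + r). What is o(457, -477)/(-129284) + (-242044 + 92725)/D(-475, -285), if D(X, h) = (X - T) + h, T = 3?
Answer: 9131464917/49321846 ≈ 185.14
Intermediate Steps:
o(U, r) = 6*r² (o(U, r) = 3*(r*(r + r)) = 3*(r*(2*r)) = 3*(2*r²) = 6*r²)
D(X, h) = -3 + X + h (D(X, h) = (X - 1*3) + h = (X - 3) + h = (-3 + X) + h = -3 + X + h)
o(457, -477)/(-129284) + (-242044 + 92725)/D(-475, -285) = (6*(-477)²)/(-129284) + (-242044 + 92725)/(-3 - 475 - 285) = (6*227529)*(-1/129284) - 149319/(-763) = 1365174*(-1/129284) - 149319*(-1/763) = -682587/64642 + 149319/763 = 9131464917/49321846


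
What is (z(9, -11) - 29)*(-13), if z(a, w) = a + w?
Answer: 403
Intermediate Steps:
(z(9, -11) - 29)*(-13) = ((9 - 11) - 29)*(-13) = (-2 - 29)*(-13) = -31*(-13) = 403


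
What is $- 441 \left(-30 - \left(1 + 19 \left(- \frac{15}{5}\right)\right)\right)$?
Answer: $-11466$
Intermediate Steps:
$- 441 \left(-30 - \left(1 + 19 \left(- \frac{15}{5}\right)\right)\right) = - 441 \left(-30 - \left(1 + 19 \left(\left(-15\right) \frac{1}{5}\right)\right)\right) = - 441 \left(-30 - -56\right) = - 441 \left(-30 + \left(57 - 1\right)\right) = - 441 \left(-30 + 56\right) = \left(-441\right) 26 = -11466$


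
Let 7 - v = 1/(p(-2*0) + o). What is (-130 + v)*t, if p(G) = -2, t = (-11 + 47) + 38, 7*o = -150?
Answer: -746105/82 ≈ -9098.8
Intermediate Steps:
o = -150/7 (o = (1/7)*(-150) = -150/7 ≈ -21.429)
t = 74 (t = 36 + 38 = 74)
v = 1155/164 (v = 7 - 1/(-2 - 150/7) = 7 - 1/(-164/7) = 7 - 1*(-7/164) = 7 + 7/164 = 1155/164 ≈ 7.0427)
(-130 + v)*t = (-130 + 1155/164)*74 = -20165/164*74 = -746105/82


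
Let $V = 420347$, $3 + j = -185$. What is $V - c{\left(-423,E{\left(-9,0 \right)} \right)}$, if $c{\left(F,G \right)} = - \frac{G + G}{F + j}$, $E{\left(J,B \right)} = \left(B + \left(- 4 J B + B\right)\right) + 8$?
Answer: $\frac{256832001}{611} \approx 4.2035 \cdot 10^{5}$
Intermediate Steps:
$j = -188$ ($j = -3 - 185 = -188$)
$E{\left(J,B \right)} = 8 + 2 B - 4 B J$ ($E{\left(J,B \right)} = \left(B - \left(- B + 4 B J\right)\right) + 8 = \left(2 B - 4 B J\right) + 8 = 8 + 2 B - 4 B J$)
$c{\left(F,G \right)} = - \frac{2 G}{-188 + F}$ ($c{\left(F,G \right)} = - \frac{G + G}{F - 188} = - \frac{2 G}{-188 + F}$)
$V - c{\left(-423,E{\left(-9,0 \right)} \right)} = 420347 - - \frac{2 \left(8 + 2 \cdot 0 - 0 \left(-9\right)\right)}{-188 - 423} = 420347 - - \frac{2 \left(8 + 0 + 0\right)}{-611} = 420347 - \left(-2\right) 8 \left(- \frac{1}{611}\right) = 420347 - \frac{16}{611} = \frac{256832001}{611}$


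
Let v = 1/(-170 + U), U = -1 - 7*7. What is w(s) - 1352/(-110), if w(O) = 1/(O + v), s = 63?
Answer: 9380784/762245 ≈ 12.307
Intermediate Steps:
U = -50 (U = -1 - 49 = -50)
v = -1/220 (v = 1/(-170 - 50) = 1/(-220) = -1/220 ≈ -0.0045455)
w(O) = 1/(-1/220 + O) (w(O) = 1/(O - 1/220) = 1/(-1/220 + O))
w(s) - 1352/(-110) = 220/(-1 + 220*63) - 1352/(-110) = 220/(-1 + 13860) - 1352*(-1)/110 = 220/13859 - 4*(-169/55) = 220*(1/13859) + 676/55 = 220/13859 + 676/55 = 9380784/762245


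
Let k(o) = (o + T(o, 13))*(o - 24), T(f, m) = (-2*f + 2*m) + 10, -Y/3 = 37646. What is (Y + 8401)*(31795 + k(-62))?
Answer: -2442716079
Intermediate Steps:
Y = -112938 (Y = -3*37646 = -112938)
T(f, m) = 10 - 2*f + 2*m
k(o) = (-24 + o)*(36 - o) (k(o) = (o + (10 - 2*o + 2*13))*(o - 24) = (o + (10 - 2*o + 26))*(-24 + o) = (o + (36 - 2*o))*(-24 + o) = (36 - o)*(-24 + o) = (-24 + o)*(36 - o))
(Y + 8401)*(31795 + k(-62)) = (-112938 + 8401)*(31795 + (-864 - 1*(-62)**2 + 60*(-62))) = -104537*(31795 + (-864 - 1*3844 - 3720)) = -104537*(31795 + (-864 - 3844 - 3720)) = -104537*(31795 - 8428) = -104537*23367 = -2442716079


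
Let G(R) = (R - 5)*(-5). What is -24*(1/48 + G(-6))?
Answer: -2641/2 ≈ -1320.5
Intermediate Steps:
G(R) = 25 - 5*R (G(R) = (-5 + R)*(-5) = 25 - 5*R)
-24*(1/48 + G(-6)) = -24*(1/48 + (25 - 5*(-6))) = -24*(1/48 + (25 + 30)) = -24*(1/48 + 55) = -24*2641/48 = -2641/2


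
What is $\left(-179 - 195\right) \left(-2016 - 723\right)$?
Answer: $1024386$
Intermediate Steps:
$\left(-179 - 195\right) \left(-2016 - 723\right) = \left(-374\right) \left(-2739\right) = 1024386$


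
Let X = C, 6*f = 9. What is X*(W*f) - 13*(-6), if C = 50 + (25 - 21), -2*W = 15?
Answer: -1059/2 ≈ -529.50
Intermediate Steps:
f = 3/2 (f = (⅙)*9 = 3/2 ≈ 1.5000)
W = -15/2 (W = -½*15 = -15/2 ≈ -7.5000)
C = 54 (C = 50 + 4 = 54)
X = 54
X*(W*f) - 13*(-6) = 54*(-15/2*3/2) - 13*(-6) = 54*(-45/4) + 78 = -1215/2 + 78 = -1059/2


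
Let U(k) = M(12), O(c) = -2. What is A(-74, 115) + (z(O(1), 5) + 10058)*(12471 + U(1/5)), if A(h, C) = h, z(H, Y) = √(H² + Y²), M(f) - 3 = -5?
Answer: 125413128 + 12469*√29 ≈ 1.2548e+8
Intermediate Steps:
M(f) = -2 (M(f) = 3 - 5 = -2)
U(k) = -2
A(-74, 115) + (z(O(1), 5) + 10058)*(12471 + U(1/5)) = -74 + (√((-2)² + 5²) + 10058)*(12471 - 2) = -74 + (√(4 + 25) + 10058)*12469 = -74 + (√29 + 10058)*12469 = -74 + (10058 + √29)*12469 = -74 + (125413202 + 12469*√29) = 125413128 + 12469*√29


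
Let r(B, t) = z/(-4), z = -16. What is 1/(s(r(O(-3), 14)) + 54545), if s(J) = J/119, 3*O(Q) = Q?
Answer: 119/6490859 ≈ 1.8333e-5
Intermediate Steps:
O(Q) = Q/3
r(B, t) = 4 (r(B, t) = -16/(-4) = -16*(-¼) = 4)
s(J) = J/119 (s(J) = J*(1/119) = J/119)
1/(s(r(O(-3), 14)) + 54545) = 1/((1/119)*4 + 54545) = 1/(4/119 + 54545) = 1/(6490859/119) = 119/6490859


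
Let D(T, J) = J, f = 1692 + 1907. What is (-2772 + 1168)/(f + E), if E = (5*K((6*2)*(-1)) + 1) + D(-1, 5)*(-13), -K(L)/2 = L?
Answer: -1604/3655 ≈ -0.43885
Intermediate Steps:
f = 3599
K(L) = -2*L
E = 56 (E = (5*(-2*6*2*(-1)) + 1) + 5*(-13) = (5*(-24*(-1)) + 1) - 65 = (5*(-2*(-12)) + 1) - 65 = (5*24 + 1) - 65 = (120 + 1) - 65 = 121 - 65 = 56)
(-2772 + 1168)/(f + E) = (-2772 + 1168)/(3599 + 56) = -1604/3655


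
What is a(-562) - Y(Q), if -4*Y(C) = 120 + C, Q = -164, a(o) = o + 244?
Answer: -329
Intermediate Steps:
a(o) = 244 + o
Y(C) = -30 - C/4 (Y(C) = -(120 + C)/4 = -30 - C/4)
a(-562) - Y(Q) = (244 - 562) - (-30 - ¼*(-164)) = -318 - (-30 + 41) = -318 - 1*11 = -318 - 11 = -329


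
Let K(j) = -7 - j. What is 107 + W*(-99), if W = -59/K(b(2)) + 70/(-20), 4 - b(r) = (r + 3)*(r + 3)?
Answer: 6095/7 ≈ 870.71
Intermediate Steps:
b(r) = 4 - (3 + r)² (b(r) = 4 - (r + 3)*(r + 3) = 4 - (3 + r)*(3 + r) = 4 - (3 + r)²)
W = -54/7 (W = -59/(-7 - (4 - (3 + 2)²)) + 70/(-20) = -59/(-7 - (4 - 1*5²)) + 70*(-1/20) = -59/(-7 - (4 - 1*25)) - 7/2 = -59/(-7 - (4 - 25)) - 7/2 = -59/(-7 - 1*(-21)) - 7/2 = -59/(-7 + 21) - 7/2 = -59/14 - 7/2 = -54/7 ≈ -7.7143)
107 + W*(-99) = 107 - 54/7*(-99) = 107 + 5346/7 = 6095/7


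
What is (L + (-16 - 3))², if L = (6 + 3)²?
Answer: 3844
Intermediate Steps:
L = 81 (L = 9² = 81)
(L + (-16 - 3))² = (81 + (-16 - 3))² = (81 - 19)² = 62² = 3844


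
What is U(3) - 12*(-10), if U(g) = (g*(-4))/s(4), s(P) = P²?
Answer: 477/4 ≈ 119.25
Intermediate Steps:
U(g) = -g/4 (U(g) = (g*(-4))/(4²) = -4*g/16 = -4*g*(1/16) = -g/4)
U(3) - 12*(-10) = -¼*3 - 12*(-10) = -¾ + 120 = 477/4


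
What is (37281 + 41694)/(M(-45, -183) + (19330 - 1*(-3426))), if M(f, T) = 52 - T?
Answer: 78975/22991 ≈ 3.4350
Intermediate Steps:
(37281 + 41694)/(M(-45, -183) + (19330 - 1*(-3426))) = (37281 + 41694)/((52 - 1*(-183)) + (19330 - 1*(-3426))) = 78975/((52 + 183) + (19330 + 3426)) = 78975/(235 + 22756) = 78975/22991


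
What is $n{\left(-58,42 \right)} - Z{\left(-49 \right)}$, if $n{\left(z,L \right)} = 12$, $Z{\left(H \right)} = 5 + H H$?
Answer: $-2394$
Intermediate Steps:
$Z{\left(H \right)} = 5 + H^{2}$
$n{\left(-58,42 \right)} - Z{\left(-49 \right)} = 12 - \left(5 + \left(-49\right)^{2}\right) = 12 - \left(5 + 2401\right) = 12 - 2406 = -2394$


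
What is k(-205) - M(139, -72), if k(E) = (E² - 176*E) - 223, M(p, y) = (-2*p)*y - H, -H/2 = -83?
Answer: 58032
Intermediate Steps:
H = 166 (H = -2*(-83) = 166)
M(p, y) = -166 - 2*p*y (M(p, y) = (-2*p)*y - 1*166 = -2*p*y - 166 = -166 - 2*p*y)
k(E) = -223 + E² - 176*E
k(-205) - M(139, -72) = (-223 + (-205)² - 176*(-205)) - (-166 - 2*139*(-72)) = (-223 + 42025 + 36080) - (-166 + 20016) = 77882 - 1*19850 = 77882 - 19850 = 58032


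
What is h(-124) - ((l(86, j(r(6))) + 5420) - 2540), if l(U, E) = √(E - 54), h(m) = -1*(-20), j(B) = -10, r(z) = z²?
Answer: -2860 - 8*I ≈ -2860.0 - 8.0*I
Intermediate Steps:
h(m) = 20
l(U, E) = √(-54 + E)
h(-124) - ((l(86, j(r(6))) + 5420) - 2540) = 20 - ((√(-54 - 10) + 5420) - 2540) = 20 - ((√(-64) + 5420) - 2540) = 20 - ((8*I + 5420) - 2540) = 20 - ((5420 + 8*I) - 2540) = 20 - (2880 + 8*I) = 20 + (-2880 - 8*I) = -2860 - 8*I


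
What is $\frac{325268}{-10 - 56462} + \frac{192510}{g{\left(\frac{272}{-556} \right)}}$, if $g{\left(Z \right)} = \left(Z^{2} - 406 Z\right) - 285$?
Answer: $- \frac{763000566977}{340540278} \approx -2240.6$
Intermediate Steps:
$g{\left(Z \right)} = -285 + Z^{2} - 406 Z$
$\frac{325268}{-10 - 56462} + \frac{192510}{g{\left(\frac{272}{-556} \right)}} = \frac{325268}{-10 - 56462} + \frac{192510}{-285 + \left(\frac{272}{-556}\right)^{2} - 406 \frac{272}{-556}} = \frac{325268}{-10 - 56462} + \frac{192510}{-285 + \left(272 \left(- \frac{1}{556}\right)\right)^{2} - 406 \cdot 272 \left(- \frac{1}{556}\right)} = \frac{325268}{-56472} + \frac{192510}{-285 + \left(- \frac{68}{139}\right)^{2} - - \frac{27608}{139}} = 325268 \left(- \frac{1}{56472}\right) + \frac{192510}{-285 + \frac{4624}{19321} + \frac{27608}{139}} = - \frac{81317}{14118} + \frac{192510}{- \frac{1664349}{19321}} = - \frac{81317}{14118} + 192510 \left(- \frac{19321}{1664349}\right) = - \frac{81317}{14118} - \frac{53905590}{24121} = - \frac{763000566977}{340540278}$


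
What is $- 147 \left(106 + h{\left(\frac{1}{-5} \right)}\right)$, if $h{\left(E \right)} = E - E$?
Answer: $-15582$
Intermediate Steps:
$h{\left(E \right)} = 0$
$- 147 \left(106 + h{\left(\frac{1}{-5} \right)}\right) = - 147 \left(106 + 0\right) = \left(-147\right) 106 = -15582$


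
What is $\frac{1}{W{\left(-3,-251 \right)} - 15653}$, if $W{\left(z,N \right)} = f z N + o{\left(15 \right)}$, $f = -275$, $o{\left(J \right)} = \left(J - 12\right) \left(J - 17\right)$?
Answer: $- \frac{1}{222734} \approx -4.4897 \cdot 10^{-6}$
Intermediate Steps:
$o{\left(J \right)} = \left(-17 + J\right) \left(-12 + J\right)$ ($o{\left(J \right)} = \left(-12 + J\right) \left(-17 + J\right) = \left(-17 + J\right) \left(-12 + J\right)$)
$W{\left(z,N \right)} = -6 - 275 N z$ ($W{\left(z,N \right)} = - 275 z N + \left(204 + 15^{2} - 435\right) = - 275 N z + \left(204 + 225 - 435\right) = - 275 N z - 6 = -6 - 275 N z$)
$\frac{1}{W{\left(-3,-251 \right)} - 15653} = \frac{1}{\left(-6 - \left(-69025\right) \left(-3\right)\right) - 15653} = \frac{1}{\left(-6 - 207075\right) - 15653} = \frac{1}{-207081 - 15653} = \frac{1}{-222734} = - \frac{1}{222734}$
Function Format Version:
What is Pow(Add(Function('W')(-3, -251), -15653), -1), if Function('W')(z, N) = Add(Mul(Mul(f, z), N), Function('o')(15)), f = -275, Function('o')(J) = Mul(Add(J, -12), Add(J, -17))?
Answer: Rational(-1, 222734) ≈ -4.4897e-6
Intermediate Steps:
Function('o')(J) = Mul(Add(-17, J), Add(-12, J)) (Function('o')(J) = Mul(Add(-12, J), Add(-17, J)) = Mul(Add(-17, J), Add(-12, J)))
Function('W')(z, N) = Add(-6, Mul(-275, N, z)) (Function('W')(z, N) = Add(Mul(Mul(-275, z), N), Add(204, Pow(15, 2), Mul(-29, 15))) = Add(Mul(-275, N, z), Add(204, 225, -435)) = Add(Mul(-275, N, z), -6) = Add(-6, Mul(-275, N, z)))
Pow(Add(Function('W')(-3, -251), -15653), -1) = Pow(Add(Add(-6, Mul(-275, -251, -3)), -15653), -1) = Pow(Add(Add(-6, -207075), -15653), -1) = Pow(Add(-207081, -15653), -1) = Pow(-222734, -1) = Rational(-1, 222734)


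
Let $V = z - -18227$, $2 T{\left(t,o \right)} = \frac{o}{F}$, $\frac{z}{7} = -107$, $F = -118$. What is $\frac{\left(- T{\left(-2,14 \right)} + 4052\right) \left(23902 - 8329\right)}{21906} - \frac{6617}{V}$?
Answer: $\frac{7229233190867}{2509945668} \approx 2880.2$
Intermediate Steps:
$z = -749$ ($z = 7 \left(-107\right) = -749$)
$T{\left(t,o \right)} = - \frac{o}{236}$ ($T{\left(t,o \right)} = \frac{o \frac{1}{-118}}{2} = \frac{o \left(- \frac{1}{118}\right)}{2} = \frac{\left(- \frac{1}{118}\right) o}{2} = - \frac{o}{236}$)
$V = 17478$ ($V = -749 - -18227 = -749 + 18227 = 17478$)
$\frac{\left(- T{\left(-2,14 \right)} + 4052\right) \left(23902 - 8329\right)}{21906} - \frac{6617}{V} = \frac{\left(- \frac{\left(-1\right) 14}{236} + 4052\right) \left(23902 - 8329\right)}{21906} - \frac{6617}{17478} = \left(\left(-1\right) \left(- \frac{7}{118}\right) + 4052\right) 15573 \cdot \frac{1}{21906} - \frac{6617}{17478} = \left(\frac{7}{118} + 4052\right) 15573 \cdot \frac{1}{21906} - \frac{6617}{17478} = \frac{478143}{118} \cdot 15573 \cdot \frac{1}{21906} - \frac{6617}{17478} = \frac{7446120939}{118} \cdot \frac{1}{21906} - \frac{6617}{17478} = \frac{827346771}{287212} - \frac{6617}{17478} = \frac{7229233190867}{2509945668}$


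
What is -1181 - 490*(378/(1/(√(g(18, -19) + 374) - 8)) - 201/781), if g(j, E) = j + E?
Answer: 1156430689/781 - 185220*√373 ≈ -2.0965e+6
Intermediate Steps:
g(j, E) = E + j
-1181 - 490*(378/(1/(√(g(18, -19) + 374) - 8)) - 201/781) = -1181 - 490*(378/(1/(√((-19 + 18) + 374) - 8)) - 201/781) = -1181 - 490*(378/(1/(√(-1 + 374) - 8)) - 201*1/781) = -1181 - 490*(378/(1/(√373 - 8)) - 201/781) = -1181 - 490*(378/(1/(-8 + √373)) - 201/781) = -1181 - 490*(378*(-8 + √373) - 201/781) = -1181 - 490*((-3024 + 378*√373) - 201/781) = -1181 - 490*(-2361945/781 + 378*√373) = -1181 + (1157353050/781 - 185220*√373) = 1156430689/781 - 185220*√373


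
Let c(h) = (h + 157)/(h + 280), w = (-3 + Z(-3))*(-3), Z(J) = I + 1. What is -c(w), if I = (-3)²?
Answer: -136/259 ≈ -0.52510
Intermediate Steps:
I = 9
Z(J) = 10 (Z(J) = 9 + 1 = 10)
w = -21 (w = (-3 + 10)*(-3) = 7*(-3) = -21)
c(h) = (157 + h)/(280 + h)
-c(w) = -(157 - 21)/(280 - 21) = -136/259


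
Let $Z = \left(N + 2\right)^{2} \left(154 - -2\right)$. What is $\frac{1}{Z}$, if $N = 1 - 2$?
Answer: $\frac{1}{156} \approx 0.0064103$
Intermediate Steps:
$N = -1$
$Z = 156$ ($Z = \left(-1 + 2\right)^{2} \left(154 - -2\right) = 1^{2} \left(154 + 2\right) = 1 \cdot 156 = 156$)
$\frac{1}{Z} = \frac{1}{156}$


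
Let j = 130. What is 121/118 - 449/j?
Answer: -9313/3835 ≈ -2.4284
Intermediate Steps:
121/118 - 449/j = 121/118 - 449/130 = -9313/3835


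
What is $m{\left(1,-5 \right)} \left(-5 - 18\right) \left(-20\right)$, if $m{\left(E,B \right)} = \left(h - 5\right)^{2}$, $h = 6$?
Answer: $460$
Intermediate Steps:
$m{\left(E,B \right)} = 1$ ($m{\left(E,B \right)} = \left(6 - 5\right)^{2} = 1^{2} = 1$)
$m{\left(1,-5 \right)} \left(-5 - 18\right) \left(-20\right) = 1 \left(-5 - 18\right) \left(-20\right) = 1 \left(-23\right) \left(-20\right) = \left(-23\right) \left(-20\right) = 460$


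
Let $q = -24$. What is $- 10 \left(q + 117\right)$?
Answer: $-930$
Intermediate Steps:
$- 10 \left(q + 117\right) = - 10 \left(-24 + 117\right) = \left(-10\right) 93 = -930$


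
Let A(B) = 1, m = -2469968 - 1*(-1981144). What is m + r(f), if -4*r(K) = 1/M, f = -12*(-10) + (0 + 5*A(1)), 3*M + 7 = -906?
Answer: -1785185245/3652 ≈ -4.8882e+5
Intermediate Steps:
m = -488824 (m = -2469968 + 1981144 = -488824)
M = -913/3 (M = -7/3 + (⅓)*(-906) = -7/3 - 302 = -913/3 ≈ -304.33)
f = 125 (f = -12*(-10) + (0 + 5*1) = 120 + (0 + 5) = 120 + 5 = 125)
r(K) = 3/3652 (r(K) = -1/(4*(-913/3)) = -¼*(-3/913) = 3/3652)
m + r(f) = -488824 + 3/3652 = -1785185245/3652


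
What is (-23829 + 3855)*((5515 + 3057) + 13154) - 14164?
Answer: -433969288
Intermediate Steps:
(-23829 + 3855)*((5515 + 3057) + 13154) - 14164 = -19974*(8572 + 13154) - 14164 = -19974*21726 - 14164 = -433955124 - 14164 = -433969288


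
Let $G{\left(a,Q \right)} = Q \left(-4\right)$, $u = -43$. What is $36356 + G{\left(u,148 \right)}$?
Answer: $35764$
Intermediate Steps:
$G{\left(a,Q \right)} = - 4 Q$
$36356 + G{\left(u,148 \right)} = 36356 - 592 = 35764$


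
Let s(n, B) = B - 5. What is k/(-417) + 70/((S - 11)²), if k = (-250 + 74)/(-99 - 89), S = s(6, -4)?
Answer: 135433/783960 ≈ 0.17276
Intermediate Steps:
s(n, B) = -5 + B
S = -9 (S = -5 - 4 = -9)
k = 44/47 (k = -176/(-188) = -176*(-1/188) = 44/47 ≈ 0.93617)
k/(-417) + 70/((S - 11)²) = (44/47)/(-417) + 70/((-9 - 11)²) = (44/47)*(-1/417) + 70/((-20)²) = -44/19599 + 70/400 = -44/19599 + 70*(1/400) = -44/19599 + 7/40 = 135433/783960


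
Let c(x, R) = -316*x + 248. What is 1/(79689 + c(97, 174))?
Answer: 1/49285 ≈ 2.0290e-5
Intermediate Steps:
c(x, R) = 248 - 316*x
1/(79689 + c(97, 174)) = 1/(79689 + (248 - 316*97)) = 1/(79689 + (248 - 30652)) = 1/(79689 - 30404) = 1/49285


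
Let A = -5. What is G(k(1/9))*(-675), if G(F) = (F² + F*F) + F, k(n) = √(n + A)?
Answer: 6600 - 450*I*√11 ≈ 6600.0 - 1492.5*I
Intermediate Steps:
k(n) = √(-5 + n) (k(n) = √(n - 5) = √(-5 + n))
G(F) = F + 2*F² (G(F) = (F² + F²) + F = 2*F² + F = F + 2*F²)
G(k(1/9))*(-675) = (√(-5 + 1/9)*(1 + 2*√(-5 + 1/9)))*(-675) = (√(-5 + ⅑)*(1 + 2*√(-5 + ⅑)))*(-675) = (√(-44/9)*(1 + 2*√(-44/9)))*(-675) = ((2*I*√11/3)*(1 + 2*(2*I*√11/3)))*(-675) = ((2*I*√11/3)*(1 + 4*I*√11/3))*(-675) = (2*I*√11*(1 + 4*I*√11/3)/3)*(-675) = -450*I*√11*(1 + 4*I*√11/3)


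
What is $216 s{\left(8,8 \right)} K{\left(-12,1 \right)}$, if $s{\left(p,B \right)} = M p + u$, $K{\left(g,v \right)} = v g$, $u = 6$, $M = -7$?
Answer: $129600$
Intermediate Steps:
$K{\left(g,v \right)} = g v$
$s{\left(p,B \right)} = 6 - 7 p$ ($s{\left(p,B \right)} = - 7 p + 6 = 6 - 7 p$)
$216 s{\left(8,8 \right)} K{\left(-12,1 \right)} = 216 \left(6 - 56\right) \left(\left(-12\right) 1\right) = 216 \left(6 - 56\right) \left(-12\right) = 216 \left(-50\right) \left(-12\right) = \left(-10800\right) \left(-12\right) = 129600$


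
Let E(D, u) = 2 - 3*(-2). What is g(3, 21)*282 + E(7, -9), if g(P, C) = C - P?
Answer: 5084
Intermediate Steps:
E(D, u) = 8 (E(D, u) = 2 + 6 = 8)
g(3, 21)*282 + E(7, -9) = (21 - 1*3)*282 + 8 = (21 - 3)*282 + 8 = 18*282 + 8 = 5076 + 8 = 5084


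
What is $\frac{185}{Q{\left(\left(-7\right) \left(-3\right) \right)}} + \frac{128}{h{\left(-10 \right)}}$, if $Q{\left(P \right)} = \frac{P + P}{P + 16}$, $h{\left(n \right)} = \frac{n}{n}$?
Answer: $\frac{12221}{42} \approx 290.98$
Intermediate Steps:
$h{\left(n \right)} = 1$
$Q{\left(P \right)} = \frac{2 P}{16 + P}$
$\frac{185}{Q{\left(\left(-7\right) \left(-3\right) \right)}} + \frac{128}{h{\left(-10 \right)}} = \frac{185}{2 \left(\left(-7\right) \left(-3\right)\right) \frac{1}{16 - -21}} + \frac{128}{1} = \frac{185}{2 \cdot 21 \frac{1}{16 + 21}} + 128 \cdot 1 = \frac{185}{2 \cdot 21 \cdot \frac{1}{37}} + 128 = \frac{185}{\frac{42}{37}} + 128 = 185 \cdot \frac{37}{42} + 128 = \frac{6845}{42} + 128 = \frac{12221}{42}$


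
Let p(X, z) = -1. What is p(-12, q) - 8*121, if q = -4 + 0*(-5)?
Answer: -969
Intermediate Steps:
q = -4 (q = -4 + 0 = -4)
p(-12, q) - 8*121 = -1 - 8*121 = -1 - 968 = -969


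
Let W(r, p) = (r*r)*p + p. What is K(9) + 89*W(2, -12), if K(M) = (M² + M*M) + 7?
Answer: -5171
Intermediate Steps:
W(r, p) = p + p*r² (W(r, p) = r²*p + p = p*r² + p = p + p*r²)
K(M) = 7 + 2*M² (K(M) = (M² + M²) + 7 = 2*M² + 7 = 7 + 2*M²)
K(9) + 89*W(2, -12) = (7 + 2*9²) + 89*(-12*(1 + 2²)) = (7 + 2*81) + 89*(-12*(1 + 4)) = (7 + 162) + 89*(-12*5) = 169 + 89*(-60) = 169 - 5340 = -5171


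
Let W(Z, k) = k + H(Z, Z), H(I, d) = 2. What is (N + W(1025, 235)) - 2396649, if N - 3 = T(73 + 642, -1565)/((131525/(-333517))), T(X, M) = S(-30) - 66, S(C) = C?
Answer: -315155676093/131525 ≈ -2.3962e+6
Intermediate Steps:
T(X, M) = -96 (T(X, M) = -30 - 66 = -96)
W(Z, k) = 2 + k (W(Z, k) = k + 2 = 2 + k)
N = 32412207/131525 (N = 3 - 96/(131525/(-333517)) = 3 - 96/(131525*(-1/333517)) = 3 - 96/(-131525/333517) = 3 - 96*(-333517/131525) = 3 + 32017632/131525 = 32412207/131525 ≈ 246.43)
(N + W(1025, 235)) - 2396649 = (32412207/131525 + (2 + 235)) - 2396649 = (32412207/131525 + 237) - 2396649 = 63583632/131525 - 2396649 = -315155676093/131525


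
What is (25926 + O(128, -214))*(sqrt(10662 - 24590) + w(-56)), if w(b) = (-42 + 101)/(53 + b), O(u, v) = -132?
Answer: -507282 + 51588*I*sqrt(3482) ≈ -5.0728e+5 + 3.0441e+6*I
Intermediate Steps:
w(b) = 59/(53 + b)
(25926 + O(128, -214))*(sqrt(10662 - 24590) + w(-56)) = (25926 - 132)*(sqrt(10662 - 24590) + 59/(53 - 56)) = 25794*(sqrt(-13928) + 59/(-3)) = 25794*(2*I*sqrt(3482) + 59*(-1/3)) = 25794*(2*I*sqrt(3482) - 59/3) = 25794*(-59/3 + 2*I*sqrt(3482)) = -507282 + 51588*I*sqrt(3482)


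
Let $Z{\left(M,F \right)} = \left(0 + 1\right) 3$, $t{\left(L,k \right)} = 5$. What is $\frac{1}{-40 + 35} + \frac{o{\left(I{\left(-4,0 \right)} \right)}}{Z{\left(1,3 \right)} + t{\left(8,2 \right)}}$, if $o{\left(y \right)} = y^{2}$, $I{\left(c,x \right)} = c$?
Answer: $\frac{9}{5} \approx 1.8$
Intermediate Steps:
$Z{\left(M,F \right)} = 3$ ($Z{\left(M,F \right)} = 1 \cdot 3 = 3$)
$\frac{1}{-40 + 35} + \frac{o{\left(I{\left(-4,0 \right)} \right)}}{Z{\left(1,3 \right)} + t{\left(8,2 \right)}} = \frac{1}{-40 + 35} + \frac{\left(-4\right)^{2}}{3 + 5} = \frac{1}{-5} + \frac{1}{8} \cdot 16 = - \frac{1}{5} + \frac{1}{8} \cdot 16 = - \frac{1}{5} + 2 = \frac{9}{5}$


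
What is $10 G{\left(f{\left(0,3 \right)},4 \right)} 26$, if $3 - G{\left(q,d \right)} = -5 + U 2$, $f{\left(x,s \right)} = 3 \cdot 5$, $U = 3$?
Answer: $520$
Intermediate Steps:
$f{\left(x,s \right)} = 15$
$G{\left(q,d \right)} = 2$ ($G{\left(q,d \right)} = 3 - \left(-5 + 3 \cdot 2\right) = 3 - \left(-5 + 6\right) = 3 - 1 = 2$)
$10 G{\left(f{\left(0,3 \right)},4 \right)} 26 = 10 \cdot 2 \cdot 26 = 20 \cdot 26 = 520$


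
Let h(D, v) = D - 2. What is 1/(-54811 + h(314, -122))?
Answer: -1/54499 ≈ -1.8349e-5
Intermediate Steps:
h(D, v) = -2 + D
1/(-54811 + h(314, -122)) = 1/(-54811 + (-2 + 314)) = 1/(-54811 + 312) = 1/(-54499) = -1/54499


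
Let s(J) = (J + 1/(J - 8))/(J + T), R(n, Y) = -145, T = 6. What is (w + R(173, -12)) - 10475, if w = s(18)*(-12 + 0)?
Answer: -212581/20 ≈ -10629.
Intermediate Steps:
s(J) = (J + 1/(-8 + J))/(6 + J) (s(J) = (J + 1/(J - 8))/(J + 6) = (J + 1/(-8 + J))/(6 + J))
w = -181/20 (w = ((1 + 18² - 8*18)/(-48 + 18² - 2*18))*(-12 + 0) = ((1 + 324 - 144)/(-48 + 324 - 36))*(-12) = (181/240)*(-12) = -181/20 ≈ -9.0500)
(w + R(173, -12)) - 10475 = (-181/20 - 145) - 10475 = -3081/20 - 10475 = -212581/20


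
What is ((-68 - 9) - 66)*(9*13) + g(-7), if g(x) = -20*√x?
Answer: -16731 - 20*I*√7 ≈ -16731.0 - 52.915*I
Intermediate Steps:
((-68 - 9) - 66)*(9*13) + g(-7) = ((-68 - 9) - 66)*(9*13) - 20*I*√7 = (-77 - 66)*117 - 20*I*√7 = -143*117 - 20*I*√7 = -16731 - 20*I*√7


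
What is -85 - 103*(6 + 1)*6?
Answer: -4411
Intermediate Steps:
-85 - 103*(6 + 1)*6 = -85 - 721*6 = -85 - 103*42 = -85 - 4326 = -4411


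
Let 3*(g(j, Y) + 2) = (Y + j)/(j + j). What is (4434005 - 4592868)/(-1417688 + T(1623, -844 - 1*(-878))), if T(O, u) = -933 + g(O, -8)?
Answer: 1547007894/13814549159 ≈ 0.11198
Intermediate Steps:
g(j, Y) = -2 + (Y + j)/(6*j) (g(j, Y) = -2 + ((Y + j)/(j + j))/3 = -2 + ((Y + j)/((2*j)))/3 = -2 + ((Y + j)*(1/(2*j)))/3 = -2 + ((Y + j)/(2*j))/3 = -2 + (Y + j)/(6*j))
T(O, u) = -933 + (-8 - 11*O)/(6*O)
(4434005 - 4592868)/(-1417688 + T(1623, -844 - 1*(-878))) = (4434005 - 4592868)/(-1417688 + (⅙)*(-8 - 5609*1623)/1623) = -158863/(-1417688 + (⅙)*(1/1623)*(-8 - 9103407)) = -158863/(-1417688 + (⅙)*(1/1623)*(-9103415)) = -158863/(-1417688 - 9103415/9738) = -158863/(-13814549159/9738) = -158863*(-9738/13814549159) = 1547007894/13814549159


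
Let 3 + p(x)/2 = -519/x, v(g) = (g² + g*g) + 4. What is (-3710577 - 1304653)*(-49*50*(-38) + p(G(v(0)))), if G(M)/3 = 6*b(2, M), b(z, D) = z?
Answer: -1400229647465/3 ≈ -4.6674e+11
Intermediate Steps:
v(g) = 4 + 2*g² (v(g) = (g² + g²) + 4 = 2*g² + 4 = 4 + 2*g²)
G(M) = 36 (G(M) = 3*(6*2) = 3*12 = 36)
p(x) = -6 - 1038/x (p(x) = -6 + 2*(-519/x) = -6 - 1038/x)
(-3710577 - 1304653)*(-49*50*(-38) + p(G(v(0)))) = (-3710577 - 1304653)*(-49*50*(-38) + (-6 - 1038/36)) = -5015230*(-2450*(-38) + (-6 - 1038*1/36)) = -5015230*(93100 + (-6 - 173/6)) = -5015230*(93100 - 209/6) = -5015230*558391/6 = -1400229647465/3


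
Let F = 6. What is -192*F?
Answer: -1152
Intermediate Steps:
-192*F = -192*6 = -64*18 = -1152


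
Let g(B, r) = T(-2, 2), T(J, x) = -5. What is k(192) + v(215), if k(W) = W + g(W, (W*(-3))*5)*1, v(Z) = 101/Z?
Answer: 40306/215 ≈ 187.47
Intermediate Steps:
g(B, r) = -5
k(W) = -5 + W (k(W) = W - 5*1 = W - 5 = -5 + W)
k(192) + v(215) = (-5 + 192) + 101/215 = 187 + 101*(1/215) = 187 + 101/215 = 40306/215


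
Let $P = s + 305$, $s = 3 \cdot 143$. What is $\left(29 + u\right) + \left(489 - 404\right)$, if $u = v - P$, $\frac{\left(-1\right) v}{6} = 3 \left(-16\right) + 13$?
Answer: $-410$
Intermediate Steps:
$s = 429$
$P = 734$ ($P = 429 + 305 = 734$)
$v = 210$ ($v = - 6 \left(3 \left(-16\right) + 13\right) = - 6 \left(-48 + 13\right) = \left(-6\right) \left(-35\right) = 210$)
$u = -524$ ($u = 210 - 734 = -524$)
$\left(29 + u\right) + \left(489 - 404\right) = \left(29 - 524\right) + \left(489 - 404\right) = -495 + \left(489 - 404\right) = -495 + 85 = -410$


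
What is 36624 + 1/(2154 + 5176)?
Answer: 268453921/7330 ≈ 36624.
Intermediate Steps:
36624 + 1/(2154 + 5176) = 36624 + 1/7330 = 268453921/7330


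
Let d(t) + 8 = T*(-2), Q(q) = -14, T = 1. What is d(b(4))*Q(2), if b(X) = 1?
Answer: 140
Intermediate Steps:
d(t) = -10 (d(t) = -8 + 1*(-2) = -8 - 2 = -10)
d(b(4))*Q(2) = -10*(-14) = 140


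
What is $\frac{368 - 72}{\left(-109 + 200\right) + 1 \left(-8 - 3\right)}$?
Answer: $\frac{37}{10} \approx 3.7$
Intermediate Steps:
$\frac{368 - 72}{\left(-109 + 200\right) + 1 \left(-8 - 3\right)} = \frac{296}{91 + 1 \left(-11\right)} = \frac{296}{91 - 11} = \frac{296}{80} = 296 \cdot \frac{1}{80} = \frac{37}{10}$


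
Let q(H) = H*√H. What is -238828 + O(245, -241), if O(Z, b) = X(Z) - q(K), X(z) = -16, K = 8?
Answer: -238844 - 16*√2 ≈ -2.3887e+5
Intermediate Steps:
q(H) = H^(3/2)
O(Z, b) = -16 - 16*√2 (O(Z, b) = -16 - 8^(3/2) = -16 - 16*√2)
-238828 + O(245, -241) = -238828 + (-16 - 16*√2) = -238844 - 16*√2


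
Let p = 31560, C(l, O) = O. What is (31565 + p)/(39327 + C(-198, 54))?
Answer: 63125/39381 ≈ 1.6029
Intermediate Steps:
(31565 + p)/(39327 + C(-198, 54)) = (31565 + 31560)/(39327 + 54) = 63125/39381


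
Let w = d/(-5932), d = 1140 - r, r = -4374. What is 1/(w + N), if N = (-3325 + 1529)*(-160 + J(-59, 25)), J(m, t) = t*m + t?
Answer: 2966/8576364203 ≈ 3.4583e-7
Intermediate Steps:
J(m, t) = t + m*t (J(m, t) = m*t + t = t + m*t)
d = 5514 (d = 1140 - 1*(-4374) = 1140 + 4374 = 5514)
N = 2891560 (N = (-3325 + 1529)*(-160 + 25*(1 - 59)) = -1796*(-160 + 25*(-58)) = -1796*(-160 - 1450) = -1796*(-1610) = 2891560)
w = -2757/2966 (w = 5514/(-5932) = 5514*(-1/5932) = -2757/2966 ≈ -0.92953)
1/(w + N) = 1/(-2757/2966 + 2891560) = 1/(8576364203/2966) = 2966/8576364203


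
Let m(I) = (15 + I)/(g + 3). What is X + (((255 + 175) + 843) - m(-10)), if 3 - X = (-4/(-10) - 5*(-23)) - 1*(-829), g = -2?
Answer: 1633/5 ≈ 326.60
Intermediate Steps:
m(I) = 15 + I (m(I) = (15 + I)/(-2 + 3) = (15 + I)/1 = (15 + I)*1 = 15 + I)
X = -4707/5 (X = 3 - ((-4/(-10) - 5*(-23)) - 1*(-829)) = 3 - ((-4*(-⅒) + 115) + 829) = 3 - ((⅖ + 115) + 829) = 3 - (577/5 + 829) = 3 - 1*4722/5 = 3 - 4722/5 = -4707/5 ≈ -941.40)
X + (((255 + 175) + 843) - m(-10)) = -4707/5 + (((255 + 175) + 843) - (15 - 10)) = -4707/5 + ((430 + 843) - 1*5) = -4707/5 + (1273 - 5) = -4707/5 + 1268 = 1633/5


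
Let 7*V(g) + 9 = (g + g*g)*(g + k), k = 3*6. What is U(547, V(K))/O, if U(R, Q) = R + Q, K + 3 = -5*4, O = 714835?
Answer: 258/1000769 ≈ 0.00025780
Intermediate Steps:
K = -23 (K = -3 - 5*4 = -3 - 20 = -23)
k = 18
V(g) = -9/7 + (18 + g)*(g + g²)/7 (V(g) = -9/7 + ((g + g*g)*(g + 18))/7 = -9/7 + ((g + g²)*(18 + g))/7 = -9/7 + ((18 + g)*(g + g²))/7 = -9/7 + (18 + g)*(g + g²)/7)
U(R, Q) = Q + R
U(547, V(K))/O = ((-9/7 + (⅐)*(-23)³ + (18/7)*(-23) + (19/7)*(-23)²) + 547)/714835 = ((-9/7 + (⅐)*(-12167) - 414/7 + (19/7)*529) + 547)*(1/714835) = ((-9/7 - 12167/7 - 414/7 + 10051/7) + 547)*(1/714835) = (-2539/7 + 547)*(1/714835) = (1290/7)*(1/714835) = 258/1000769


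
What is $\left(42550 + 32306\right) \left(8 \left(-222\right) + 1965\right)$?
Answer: $14147784$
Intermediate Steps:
$\left(42550 + 32306\right) \left(8 \left(-222\right) + 1965\right) = 74856 \left(-1776 + 1965\right) = 74856 \cdot 189 = 14147784$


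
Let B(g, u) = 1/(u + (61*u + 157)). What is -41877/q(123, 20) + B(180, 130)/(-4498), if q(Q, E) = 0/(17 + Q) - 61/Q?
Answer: 190376532117425/2254564026 ≈ 84441.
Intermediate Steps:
B(g, u) = 1/(157 + 62*u) (B(g, u) = 1/(u + (157 + 61*u)) = 1/(157 + 62*u))
q(Q, E) = -61/Q (q(Q, E) = 0 - 61/Q = -61/Q)
-41877/q(123, 20) + B(180, 130)/(-4498) = -41877/((-61/123)) + 1/((157 + 62*130)*(-4498)) = -41877/((-61*1/123)) - 1/4498/(157 + 8060) = -41877/(-61/123) - 1/4498/8217 = -41877*(-123/61) + (1/8217)*(-1/4498) = 5150871/61 - 1/36960066 = 190376532117425/2254564026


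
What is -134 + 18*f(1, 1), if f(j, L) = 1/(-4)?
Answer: -277/2 ≈ -138.50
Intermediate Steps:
f(j, L) = -¼
-134 + 18*f(1, 1) = -134 + 18*(-¼) = -134 - 9/2 = -277/2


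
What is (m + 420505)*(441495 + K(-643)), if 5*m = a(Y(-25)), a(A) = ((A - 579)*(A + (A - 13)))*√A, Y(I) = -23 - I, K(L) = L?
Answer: 185380470260 + 2289344436*√2/5 ≈ 1.8603e+11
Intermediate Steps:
a(A) = √A*(-579 + A)*(-13 + 2*A) (a(A) = ((-579 + A)*(A + (-13 + A)))*√A = ((-579 + A)*(-13 + 2*A))*√A = √A*(-579 + A)*(-13 + 2*A))
m = 5193*√2/5 (m = (√(-23 - 1*(-25))*(7527 - 1171*(-23 - 1*(-25)) + 2*(-23 - 1*(-25))²))/5 = (√(-23 + 25)*(7527 - 1171*(-23 + 25) + 2*(-23 + 25)²))/5 = (√2*(7527 - 1171*2 + 2*2²))/5 = (√2*(7527 - 2342 + 2*4))/5 = (√2*(7527 - 2342 + 8))/5 = (√2*5193)/5 = (5193*√2)/5 = 5193*√2/5 ≈ 1468.8)
(m + 420505)*(441495 + K(-643)) = (5193*√2/5 + 420505)*(441495 - 643) = (420505 + 5193*√2/5)*440852 = 185380470260 + 2289344436*√2/5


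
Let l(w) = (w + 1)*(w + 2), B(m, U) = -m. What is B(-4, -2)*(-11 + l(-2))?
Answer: -44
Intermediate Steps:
l(w) = (1 + w)*(2 + w)
B(-4, -2)*(-11 + l(-2)) = (-1*(-4))*(-11 + (2 + (-2)² + 3*(-2))) = 4*(-11 + (2 + 4 - 6)) = 4*(-11 + 0) = 4*(-11) = -44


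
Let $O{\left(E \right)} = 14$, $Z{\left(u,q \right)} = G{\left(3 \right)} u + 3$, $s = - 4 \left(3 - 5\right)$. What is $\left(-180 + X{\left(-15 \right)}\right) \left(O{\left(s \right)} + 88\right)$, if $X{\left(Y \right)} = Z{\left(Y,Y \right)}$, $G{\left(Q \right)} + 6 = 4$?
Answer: $-14994$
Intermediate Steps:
$s = 8$ ($s = \left(-4\right) \left(-2\right) = 8$)
$G{\left(Q \right)} = -2$ ($G{\left(Q \right)} = -6 + 4 = -2$)
$Z{\left(u,q \right)} = 3 - 2 u$ ($Z{\left(u,q \right)} = - 2 u + 3 = 3 - 2 u$)
$X{\left(Y \right)} = 3 - 2 Y$
$\left(-180 + X{\left(-15 \right)}\right) \left(O{\left(s \right)} + 88\right) = \left(-180 + \left(3 - -30\right)\right) \left(14 + 88\right) = \left(-180 + \left(3 + 30\right)\right) 102 = \left(-180 + 33\right) 102 = \left(-147\right) 102 = -14994$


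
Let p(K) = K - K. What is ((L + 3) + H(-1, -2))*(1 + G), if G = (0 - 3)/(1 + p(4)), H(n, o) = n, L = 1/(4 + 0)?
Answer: -9/2 ≈ -4.5000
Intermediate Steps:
L = ¼ (L = 1/4 = ¼ ≈ 0.25000)
p(K) = 0
G = -3 (G = (0 - 3)/(1 + 0) = -3/1 = -3*1 = -3)
((L + 3) + H(-1, -2))*(1 + G) = ((¼ + 3) - 1)*(1 - 3) = (13/4 - 1)*(-2) = (9/4)*(-2) = -9/2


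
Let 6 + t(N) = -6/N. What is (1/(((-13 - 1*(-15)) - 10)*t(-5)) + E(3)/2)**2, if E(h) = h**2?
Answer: 755161/36864 ≈ 20.485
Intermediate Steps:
t(N) = -6 - 6/N
(1/(((-13 - 1*(-15)) - 10)*t(-5)) + E(3)/2)**2 = (1/(((-13 - 1*(-15)) - 10)*(-6 - 6/(-5))) + 3**2/2)**2 = (1/(((-13 + 15) - 10)*(-6 - 6*(-1/5))) + 9*(1/2))**2 = (1/((2 - 10)*(-6 + 6/5)) + 9/2)**2 = (1/((-8)*(-24/5)) + 9/2)**2 = (-1/8*(-5/24) + 9/2)**2 = (5/192 + 9/2)**2 = (869/192)**2 = 755161/36864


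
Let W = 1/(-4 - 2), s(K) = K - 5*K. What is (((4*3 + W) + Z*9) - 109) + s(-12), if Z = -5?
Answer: -565/6 ≈ -94.167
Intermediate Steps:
s(K) = -4*K
W = -1/6 (W = 1/(-6) = -1/6 ≈ -0.16667)
(((4*3 + W) + Z*9) - 109) + s(-12) = (((4*3 - 1/6) - 5*9) - 109) - 4*(-12) = (((12 - 1/6) - 45) - 109) + 48 = ((71/6 - 45) - 109) + 48 = (-199/6 - 109) + 48 = -853/6 + 48 = -565/6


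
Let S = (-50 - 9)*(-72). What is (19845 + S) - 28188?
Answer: -4095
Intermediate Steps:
S = 4248 (S = -59*(-72) = 4248)
(19845 + S) - 28188 = (19845 + 4248) - 28188 = 24093 - 28188 = -4095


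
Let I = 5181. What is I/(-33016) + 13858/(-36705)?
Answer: -647704333/1211852280 ≈ -0.53447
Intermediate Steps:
I/(-33016) + 13858/(-36705) = 5181/(-33016) + 13858/(-36705) = 5181*(-1/33016) + 13858*(-1/36705) = -5181/33016 - 13858/36705 = -647704333/1211852280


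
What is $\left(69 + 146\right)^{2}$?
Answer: $46225$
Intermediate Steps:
$\left(69 + 146\right)^{2} = 215^{2} = 46225$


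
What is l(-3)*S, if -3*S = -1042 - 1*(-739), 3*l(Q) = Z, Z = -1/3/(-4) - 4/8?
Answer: -505/36 ≈ -14.028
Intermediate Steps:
Z = -5/12 (Z = -1*⅓*(-¼) - 4*⅛ = -⅓*(-¼) - ½ = 1/12 - ½ = -5/12 ≈ -0.41667)
l(Q) = -5/36 (l(Q) = (⅓)*(-5/12) = -5/36)
S = 101 (S = -(-1042 - 1*(-739))/3 = -(-1042 + 739)/3 = -⅓*(-303) = 101)
l(-3)*S = -5/36*101 = -505/36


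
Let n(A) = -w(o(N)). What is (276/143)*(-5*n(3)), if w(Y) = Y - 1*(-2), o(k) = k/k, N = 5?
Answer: 4140/143 ≈ 28.951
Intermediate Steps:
o(k) = 1
w(Y) = 2 + Y (w(Y) = Y + 2 = 2 + Y)
n(A) = -3 (n(A) = -(2 + 1) = -1*3 = -3)
(276/143)*(-5*n(3)) = (276/143)*(-5*(-3)) = (276*(1/143))*15 = (276/143)*15 = 4140/143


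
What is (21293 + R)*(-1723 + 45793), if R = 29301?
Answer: 2229677580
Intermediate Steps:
(21293 + R)*(-1723 + 45793) = (21293 + 29301)*(-1723 + 45793) = 50594*44070 = 2229677580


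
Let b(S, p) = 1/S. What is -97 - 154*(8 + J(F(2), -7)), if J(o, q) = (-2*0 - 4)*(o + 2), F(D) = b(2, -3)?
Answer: 211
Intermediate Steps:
F(D) = ½ (F(D) = 1/2 = ½)
J(o, q) = -8 - 4*o (J(o, q) = (0 - 4)*(2 + o) = -4*(2 + o) = -8 - 4*o)
-97 - 154*(8 + J(F(2), -7)) = -97 - 154*(8 + (-8 - 4*½)) = -97 - 154*(8 + (-8 - 2)) = -97 - 154*(8 - 10) = -97 - 154*(-2) = -97 + 308 = 211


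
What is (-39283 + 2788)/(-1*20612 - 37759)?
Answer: 12165/19457 ≈ 0.62523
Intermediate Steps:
(-39283 + 2788)/(-1*20612 - 37759) = -36495/(-20612 - 37759) = -36495/(-58371) = -36495*(-1/58371) = 12165/19457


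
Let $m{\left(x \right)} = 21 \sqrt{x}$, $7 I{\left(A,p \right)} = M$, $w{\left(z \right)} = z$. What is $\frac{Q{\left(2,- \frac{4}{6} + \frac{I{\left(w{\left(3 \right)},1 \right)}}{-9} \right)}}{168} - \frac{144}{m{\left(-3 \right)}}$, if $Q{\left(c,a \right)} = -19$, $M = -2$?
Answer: $- \frac{19}{168} + \frac{16 i \sqrt{3}}{7} \approx -0.1131 + 3.959 i$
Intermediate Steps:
$I{\left(A,p \right)} = - \frac{2}{7}$ ($I{\left(A,p \right)} = \frac{1}{7} \left(-2\right) = - \frac{2}{7}$)
$\frac{Q{\left(2,- \frac{4}{6} + \frac{I{\left(w{\left(3 \right)},1 \right)}}{-9} \right)}}{168} - \frac{144}{m{\left(-3 \right)}} = - \frac{19}{168} - \frac{144}{21 \sqrt{-3}} = \left(-19\right) \frac{1}{168} - \frac{144}{21 i \sqrt{3}} = - \frac{19}{168} - \frac{144}{21 i \sqrt{3}} = - \frac{19}{168} - 144 \left(- \frac{i \sqrt{3}}{63}\right) = - \frac{19}{168} + \frac{16 i \sqrt{3}}{7}$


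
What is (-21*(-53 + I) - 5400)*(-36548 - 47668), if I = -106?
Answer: 173569176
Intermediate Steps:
(-21*(-53 + I) - 5400)*(-36548 - 47668) = (-21*(-53 - 106) - 5400)*(-36548 - 47668) = (-21*(-159) - 5400)*(-84216) = (3339 - 5400)*(-84216) = -2061*(-84216) = 173569176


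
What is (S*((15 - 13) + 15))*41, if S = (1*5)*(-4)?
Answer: -13940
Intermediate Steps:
S = -20 (S = 5*(-4) = -20)
(S*((15 - 13) + 15))*41 = -20*((15 - 13) + 15)*41 = -20*(2 + 15)*41 = -20*17*41 = -340*41 = -13940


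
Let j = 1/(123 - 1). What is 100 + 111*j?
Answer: 12311/122 ≈ 100.91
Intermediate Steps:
j = 1/122 ≈ 0.0081967
100 + 111*j = 100 + 111*(1/122) = 100 + 111/122 = 12311/122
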